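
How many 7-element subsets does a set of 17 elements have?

C(17,7) = (17·16·15·14·13·12·11) / 7! = 98017920 / 5040 = 19448.

19448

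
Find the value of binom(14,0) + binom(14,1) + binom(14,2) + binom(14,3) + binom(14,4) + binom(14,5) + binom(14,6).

1 + 14 + 91 + 364 + 1001 + 2002 + 3003 = 6476.

6476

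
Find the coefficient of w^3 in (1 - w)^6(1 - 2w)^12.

Coefficient of w^3 = Σ_{j} C(6,j)·(-1)^j·C(12,3-j)·(-2)^(3-j) for j from 0 to 3.
= (-1760) + (-1584) + (-360) + (-20) = -3724.

-3724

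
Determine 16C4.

1820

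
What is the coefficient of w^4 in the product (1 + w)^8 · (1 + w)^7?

1365

Coefficient of w^4 = Σ_{j} C(8,j)·C(7,4-j) for j from 0 to 4.
= 35 + 280 + 588 + 392 + 70 = 1365.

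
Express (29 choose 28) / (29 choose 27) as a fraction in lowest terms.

1/14

C(n,k+1)/C(n,k) = (n−k)/(k+1) = (29−27)/(27+1) = 2/28 = 1/14.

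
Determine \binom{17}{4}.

2380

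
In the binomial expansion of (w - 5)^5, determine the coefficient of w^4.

The general term is C(5,j)·(w)^j·(-5)^(5-j); the w^4 term has j = 4.
C(5,4) = 5.
Coefficient = C(5,4) · (-5)^1 = 5 · (-5) = -25.

-25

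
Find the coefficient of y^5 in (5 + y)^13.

502734375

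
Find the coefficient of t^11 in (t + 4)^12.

48

The general term is C(12,j)·(t)^j·(4)^(12-j); the t^11 term has j = 11.
C(12,11) = 12.
Coefficient = C(12,11) · 4^1 = 12 · 4 = 48.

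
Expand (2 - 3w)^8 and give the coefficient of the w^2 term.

16128

The general term is C(8,j)·(2)^j·(-3w)^(8-j); the w^2 term has j = 6.
C(8,6) = 28.
Coefficient = C(8,6) · 2^6 · (-3)^2 = 28 · 64 · 9 = 16128.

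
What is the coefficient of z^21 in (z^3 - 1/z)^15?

5005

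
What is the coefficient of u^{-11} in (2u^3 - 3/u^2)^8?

-34992

General term: C(8,j)·(2u^3)^j·(-3/u^2)^(8-j), with u-exponent 3j − 2(8−j) = 5j − 16.
Set 5j − 16 = -11: j = 1.
C(8,1) = 8; 2^1 = 2; (-3)^7 = -2187.
Coefficient = 8 · 2 · (-2187) = -34992.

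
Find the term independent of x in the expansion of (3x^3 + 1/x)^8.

252

General term: C(8,j)·(3x^3)^j·(1/x)^(8-j), with x-exponent 3j − 1(8−j) = 4j − 8.
Set 4j − 8 = 0: j = 2.
C(8,2) = 28; 3^2 = 9; 1^6 = 1.
Coefficient = 28 · 9 · 1 = 252.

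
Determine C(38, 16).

22239974430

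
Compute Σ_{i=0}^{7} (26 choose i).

1 + 26 + 325 + 2600 + 14950 + 65780 + 230230 + 657800 = 971712.

971712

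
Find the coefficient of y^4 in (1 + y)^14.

1001

The general term is C(14,j)·(1)^j·(y)^(14-j); the y^4 term has j = 10.
C(14,10) = 1001.
Coefficient = C(14,10) = 1001.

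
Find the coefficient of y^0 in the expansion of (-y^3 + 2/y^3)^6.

General term: C(6,j)·(-y^3)^j·(2/y^3)^(6-j), with y-exponent 3j − 3(6−j) = 6j − 18.
Set 6j − 18 = 0: j = 3.
C(6,3) = 20; (-1)^3 = -1; 2^3 = 8.
Coefficient = 20 · (-1) · 8 = -160.

-160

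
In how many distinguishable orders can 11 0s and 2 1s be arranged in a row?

Choose positions for the 0s: C(13,11) = 78.

78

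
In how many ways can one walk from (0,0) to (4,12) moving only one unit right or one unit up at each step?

1820

Each path is a sequence of 16 steps with 4 rights: C(16,4) = 1820.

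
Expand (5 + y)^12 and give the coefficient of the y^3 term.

429687500

The general term is C(12,j)·(5)^j·(y)^(12-j); the y^3 term has j = 9.
C(12,9) = 220.
Coefficient = C(12,9) · 5^9 = 220 · 1953125 = 429687500.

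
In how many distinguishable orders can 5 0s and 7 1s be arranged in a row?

Choose positions for the 0s: C(12,5) = 792.

792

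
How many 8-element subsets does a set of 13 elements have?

1287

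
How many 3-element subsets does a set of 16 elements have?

560

C(16,3) = (16·15·14) / 3! = 3360 / 6 = 560.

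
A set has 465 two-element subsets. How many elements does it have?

31

n(n−1)/2 = 465 ⇒ n(n−1) = 930. Since 31·30 = 930, n = 31.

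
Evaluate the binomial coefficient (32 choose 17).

565722720

C(32,17) = C(32,15) by symmetry.
C(32,15) = (32·31·30·29·28·27·26·25·24·23·22·21·20·19·18) / 15! = 739781100339240960000 / 1307674368000 = 565722720.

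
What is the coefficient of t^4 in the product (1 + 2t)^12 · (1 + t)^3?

Coefficient of t^4 = Σ_{j} C(12,j)·2^j·C(3,4-j)·1^(4-j) for j from 1 to 4.
= 24 + 792 + 5280 + 7920 = 14016.

14016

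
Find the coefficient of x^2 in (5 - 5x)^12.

The general term is C(12,j)·(5)^j·(-5x)^(12-j); the x^2 term has j = 10.
C(12,10) = 66.
Coefficient = C(12,10) · 5^10 · (-5)^2 = 66 · 9765625 · 25 = 16113281250.

16113281250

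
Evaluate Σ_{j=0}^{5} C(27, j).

1 + 27 + 351 + 2925 + 17550 + 80730 = 101584.

101584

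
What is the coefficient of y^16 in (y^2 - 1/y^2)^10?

-10

General term: C(10,j)·(y^2)^j·(-1/y^2)^(10-j), with y-exponent 2j − 2(10−j) = 4j − 20.
Set 4j − 20 = 16: j = 9.
C(10,9) = 10; 1^9 = 1; (-1)^1 = -1.
Coefficient = 10 · 1 · (-1) = -10.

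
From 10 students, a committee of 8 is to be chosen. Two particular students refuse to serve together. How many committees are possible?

All 8-subsets: C(10,8) = 45. Those containing both fixed elements: C(8,6) = 28.
45 − 28 = 17.

17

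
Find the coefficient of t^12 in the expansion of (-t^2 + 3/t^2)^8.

-24

General term: C(8,j)·(-t^2)^j·(3/t^2)^(8-j), with t-exponent 2j − 2(8−j) = 4j − 16.
Set 4j − 16 = 12: j = 7.
C(8,7) = 8; (-1)^7 = -1; 3^1 = 3.
Coefficient = 8 · (-1) · 3 = -24.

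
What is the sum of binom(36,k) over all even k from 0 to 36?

Even-k terms of row 36 sum to 2^35 = 34359738368.

34359738368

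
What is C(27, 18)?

4686825

C(27,18) = C(27,9) by symmetry.
C(27,9) = (27·26·25·24·23·22·21·20·19) / 9! = 1700755056000 / 362880 = 4686825.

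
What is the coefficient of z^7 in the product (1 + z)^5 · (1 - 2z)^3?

-28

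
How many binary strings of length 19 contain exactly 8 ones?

75582

Choose the 8 positions: C(19,8) = 75582.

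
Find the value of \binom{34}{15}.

C(34,15) = (34·33·32·31·30·29·28·27·26·25·24·23·22·21·20) / 15! = 2427001153744527360000 / 1307674368000 = 1855967520.

1855967520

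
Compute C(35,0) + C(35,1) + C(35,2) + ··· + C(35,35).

The entries of row 35 sum to 2^35 = 34359738368.

34359738368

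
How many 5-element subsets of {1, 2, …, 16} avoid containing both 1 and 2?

4004

All 5-subsets: C(16,5) = 4368. Those containing both fixed elements: C(14,3) = 364.
4368 − 364 = 4004.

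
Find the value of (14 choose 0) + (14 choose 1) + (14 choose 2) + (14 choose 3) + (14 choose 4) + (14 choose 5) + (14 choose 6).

6476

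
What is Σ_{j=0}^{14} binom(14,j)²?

By Vandermonde's identity, Σ C(14,j)² = C(28,14) = 40116600.

40116600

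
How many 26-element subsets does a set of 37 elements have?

854992152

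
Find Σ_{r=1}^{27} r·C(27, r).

Differentiating (1+x)^27 and setting x=1: Σ r·C(27,r) = 27·2^26 = 1811939328.

1811939328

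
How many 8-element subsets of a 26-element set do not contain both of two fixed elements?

1427679

All 8-subsets: C(26,8) = 1562275. Those containing both fixed elements: C(24,6) = 134596.
1562275 − 134596 = 1427679.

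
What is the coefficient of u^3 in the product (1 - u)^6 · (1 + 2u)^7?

-34

Coefficient of u^3 = Σ_{j} C(6,j)·(-1)^j·C(7,3-j)·2^(3-j) for j from 0 to 3.
= 280 + (-504) + 210 + (-20) = -34.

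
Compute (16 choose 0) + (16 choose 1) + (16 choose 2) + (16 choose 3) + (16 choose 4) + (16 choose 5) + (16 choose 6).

1 + 16 + 120 + 560 + 1820 + 4368 + 8008 = 14893.

14893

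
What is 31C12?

141120525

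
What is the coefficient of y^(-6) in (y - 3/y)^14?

59108049

General term: C(14,j)·(y)^j·(-3/y)^(14-j), with y-exponent 1j − 1(14−j) = 2j − 14.
Set 2j − 14 = -6: j = 4.
C(14,4) = 1001; 1^4 = 1; (-3)^10 = 59049.
Coefficient = 1001 · 1 · 59049 = 59108049.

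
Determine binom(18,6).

C(18,6) = (18·17·16·15·14·13) / 6! = 13366080 / 720 = 18564.

18564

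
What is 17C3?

680

C(17,3) = (17·16·15) / 3! = 4080 / 6 = 680.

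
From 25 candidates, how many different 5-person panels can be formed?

53130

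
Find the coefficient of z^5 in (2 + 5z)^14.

3203200000

The general term is C(14,j)·(2)^j·(5z)^(14-j); the z^5 term has j = 9.
C(14,9) = 2002.
Coefficient = C(14,9) · 2^9 · 5^5 = 2002 · 512 · 3125 = 3203200000.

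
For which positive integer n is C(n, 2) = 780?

40

n(n−1)/2 = 780 ⇒ n(n−1) = 1560. Since 40·39 = 1560, n = 40.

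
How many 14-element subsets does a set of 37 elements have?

6107086800

C(37,14) = (37·36·35·34·33·32·31·30·29·28·27·26·25·24) / 14! = 532405391434076160000 / 87178291200 = 6107086800.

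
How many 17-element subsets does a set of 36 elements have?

C(36,17) = (36·35·34·33·32·31·30·29·28·27·26·25·24·23·22·21·20) / 17! = 3058021453718104473600000 / 355687428096000 = 8597496600.

8597496600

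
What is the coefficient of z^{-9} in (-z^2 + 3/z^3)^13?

3752892

General term: C(13,j)·(-z^2)^j·(3/z^3)^(13-j), with z-exponent 2j − 3(13−j) = 5j − 39.
Set 5j − 39 = -9: j = 6.
C(13,6) = 1716; (-1)^6 = 1; 3^7 = 2187.
Coefficient = 1716 · 1 · 2187 = 3752892.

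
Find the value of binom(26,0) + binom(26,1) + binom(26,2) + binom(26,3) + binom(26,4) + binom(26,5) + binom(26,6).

313912

1 + 26 + 325 + 2600 + 14950 + 65780 + 230230 = 313912.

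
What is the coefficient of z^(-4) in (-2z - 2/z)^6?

384

General term: C(6,j)·(-2z)^j·(-2/z)^(6-j), with z-exponent 1j − 1(6−j) = 2j − 6.
Set 2j − 6 = -4: j = 1.
C(6,1) = 6; (-2)^1 = -2; (-2)^5 = -32.
Coefficient = 6 · (-2) · (-32) = 384.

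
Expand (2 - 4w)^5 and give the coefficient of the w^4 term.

2560

The general term is C(5,j)·(2)^j·(-4w)^(5-j); the w^4 term has j = 1.
C(5,1) = 5.
Coefficient = C(5,1) · 2^1 · (-4)^4 = 5 · 2 · 256 = 2560.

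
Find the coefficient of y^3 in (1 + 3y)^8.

The general term is C(8,j)·(1)^j·(3y)^(8-j); the y^3 term has j = 5.
C(8,5) = 56.
Coefficient = C(8,5) · 3^3 = 56 · 27 = 1512.

1512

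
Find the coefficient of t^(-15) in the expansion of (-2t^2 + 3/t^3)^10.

General term: C(10,j)·(-2t^2)^j·(3/t^3)^(10-j), with t-exponent 2j − 3(10−j) = 5j − 30.
Set 5j − 30 = -15: j = 3.
C(10,3) = 120; (-2)^3 = -8; 3^7 = 2187.
Coefficient = 120 · (-8) · 2187 = -2099520.

-2099520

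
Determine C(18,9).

48620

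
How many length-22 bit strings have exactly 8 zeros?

319770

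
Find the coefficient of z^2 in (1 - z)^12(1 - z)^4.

120

(1 - z)^12(1 - z)^4 = (1 - z)^16, so the coefficient of z^2 is C(16,2)·(-1)^2 = 120·1 = 120.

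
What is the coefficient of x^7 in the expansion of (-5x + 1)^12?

The general term is C(12,j)·(-5x)^j·(1)^(12-j); the x^7 term has j = 7.
C(12,7) = 792.
Coefficient = C(12,7) · (-5)^7 = 792 · (-78125) = -61875000.

-61875000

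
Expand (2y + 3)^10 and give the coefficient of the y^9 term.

The general term is C(10,j)·(2y)^j·(3)^(10-j); the y^9 term has j = 9.
C(10,9) = 10.
Coefficient = C(10,9) · 2^9 · 3^1 = 10 · 512 · 3 = 15360.

15360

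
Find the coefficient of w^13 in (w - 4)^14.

The general term is C(14,j)·(w)^j·(-4)^(14-j); the w^13 term has j = 13.
C(14,13) = 14.
Coefficient = C(14,13) · (-4)^1 = 14 · (-4) = -56.

-56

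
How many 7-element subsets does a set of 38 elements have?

12620256

C(38,7) = (38·37·36·35·34·33·32) / 7! = 63606090240 / 5040 = 12620256.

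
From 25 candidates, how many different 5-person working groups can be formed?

53130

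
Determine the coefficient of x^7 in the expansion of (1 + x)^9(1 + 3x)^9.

Coefficient of x^7 = Σ_{j} C(9,j)·1^j·C(9,7-j)·3^(7-j) for j from 0 to 7.
= 78732 + 551124 + 1102248 + 857304 + 285768 + 40824 + 2268 + 36 = 2918304.

2918304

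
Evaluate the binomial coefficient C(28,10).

C(28,10) = (28·27·26·25·24·23·22·21·20·19) / 10! = 47621141568000 / 3628800 = 13123110.

13123110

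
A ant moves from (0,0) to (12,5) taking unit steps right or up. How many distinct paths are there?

Each path is a sequence of 17 steps with 12 rights: C(17,12) = 6188.

6188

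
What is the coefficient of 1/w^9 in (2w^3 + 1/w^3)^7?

84

General term: C(7,j)·(2w^3)^j·(1/w^3)^(7-j), with w-exponent 3j − 3(7−j) = 6j − 21.
Set 6j − 21 = -9: j = 2.
C(7,2) = 21; 2^2 = 4; 1^5 = 1.
Coefficient = 21 · 4 · 1 = 84.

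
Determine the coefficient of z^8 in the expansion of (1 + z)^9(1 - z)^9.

126

Coefficient of z^8 = Σ_{j} C(9,j)·1^j·C(9,8-j)·(-1)^(8-j) for j from 0 to 8.
= 9 + (-324) + 3024 + (-10584) + 15876 + (-10584) + 3024 + (-324) + 9 = 126.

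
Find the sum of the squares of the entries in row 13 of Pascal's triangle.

10400600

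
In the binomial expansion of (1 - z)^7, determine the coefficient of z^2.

21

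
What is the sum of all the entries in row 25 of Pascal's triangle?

33554432

The entries of row 25 sum to 2^25 = 33554432.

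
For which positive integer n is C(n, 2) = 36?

9

n(n−1)/2 = 36 ⇒ n(n−1) = 72. Since 9·8 = 72, n = 9.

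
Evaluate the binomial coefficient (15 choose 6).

5005

C(15,6) = (15·14·13·12·11·10) / 6! = 3603600 / 720 = 5005.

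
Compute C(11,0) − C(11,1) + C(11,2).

The partial alternating sum Σ_{k=0}^{2} (−1)^k C(11,k) = (−1)^2 C(10,2) = 45.

45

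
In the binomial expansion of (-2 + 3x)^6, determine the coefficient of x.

-576

The general term is C(6,j)·(-2)^j·(3x)^(6-j); the x^1 term has j = 5.
C(6,5) = 6.
Coefficient = C(6,5) · (-2)^5 · 3^1 = 6 · (-32) · 3 = -576.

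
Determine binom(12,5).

C(12,5) = (12·11·10·9·8) / 5! = 95040 / 120 = 792.

792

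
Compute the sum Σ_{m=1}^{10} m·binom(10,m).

5120

Differentiating (1+x)^10 and setting x=1: Σ m·C(10,m) = 10·2^9 = 5120.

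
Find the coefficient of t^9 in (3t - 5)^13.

The general term is C(13,j)·(3t)^j·(-5)^(13-j); the t^9 term has j = 9.
C(13,9) = 715.
Coefficient = C(13,9) · 3^9 · (-5)^4 = 715 · 19683 · 625 = 8795840625.

8795840625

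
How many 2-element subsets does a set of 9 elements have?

36

C(9,2) = (9·8) / 2! = 72 / 2 = 36.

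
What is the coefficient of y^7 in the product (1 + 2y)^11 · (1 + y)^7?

Coefficient of y^7 = Σ_{j} C(11,j)·2^j·C(7,7-j)·1^(7-j) for j from 0 to 7.
= 1 + 154 + 4620 + 46200 + 184800 + 310464 + 206976 + 42240 = 795455.

795455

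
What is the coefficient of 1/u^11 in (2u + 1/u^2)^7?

14

General term: C(7,j)·(2u)^j·(1/u^2)^(7-j), with u-exponent 1j − 2(7−j) = 3j − 14.
Set 3j − 14 = -11: j = 1.
C(7,1) = 7; 2^1 = 2; 1^6 = 1.
Coefficient = 7 · 2 · 1 = 14.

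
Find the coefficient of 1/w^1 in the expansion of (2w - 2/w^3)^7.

2688

General term: C(7,j)·(2w)^j·(-2/w^3)^(7-j), with w-exponent 1j − 3(7−j) = 4j − 21.
Set 4j − 21 = -1: j = 5.
C(7,5) = 21; 2^5 = 32; (-2)^2 = 4.
Coefficient = 21 · 32 · 4 = 2688.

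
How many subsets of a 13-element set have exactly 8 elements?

1287

Choose the 8 positions: C(13,8) = 1287.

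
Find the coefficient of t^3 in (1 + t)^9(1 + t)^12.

(1 + t)^9(1 + t)^12 = (1 + t)^21, so the coefficient of t^3 is C(21,3)·1^3 = 1330·1 = 1330.

1330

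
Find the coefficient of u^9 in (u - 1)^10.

-10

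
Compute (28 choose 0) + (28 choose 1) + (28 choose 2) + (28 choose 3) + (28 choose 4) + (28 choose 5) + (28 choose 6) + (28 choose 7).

1 + 28 + 378 + 3276 + 20475 + 98280 + 376740 + 1184040 = 1683218.

1683218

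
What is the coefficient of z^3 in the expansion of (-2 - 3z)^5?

The general term is C(5,j)·(-2)^j·(-3z)^(5-j); the z^3 term has j = 2.
C(5,2) = 10.
Coefficient = C(5,2) · (-2)^2 · (-3)^3 = 10 · 4 · (-27) = -1080.

-1080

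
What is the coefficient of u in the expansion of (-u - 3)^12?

2125764

The general term is C(12,j)·(-u)^j·(-3)^(12-j); the u^1 term has j = 1.
C(12,1) = 12.
Coefficient = C(12,1) · (-1)^1 · (-3)^11 = 12 · (-1) · (-177147) = 2125764.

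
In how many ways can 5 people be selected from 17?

This is C(17,5) = 6188.

6188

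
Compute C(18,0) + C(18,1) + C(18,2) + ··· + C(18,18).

Setting x = 1 in (1+x)^18 gives Σ C(18,j) = 2^18 = 262144.

262144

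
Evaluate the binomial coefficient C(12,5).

792

C(12,5) = (12·11·10·9·8) / 5! = 95040 / 120 = 792.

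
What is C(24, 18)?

C(24,18) = C(24,6) by symmetry.
C(24,6) = (24·23·22·21·20·19) / 6! = 96909120 / 720 = 134596.

134596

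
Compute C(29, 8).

4292145

C(29,8) = (29·28·27·26·25·24·23·22) / 8! = 173059286400 / 40320 = 4292145.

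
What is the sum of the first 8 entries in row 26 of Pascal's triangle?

971712

1 + 26 + 325 + 2600 + 14950 + 65780 + 230230 + 657800 = 971712.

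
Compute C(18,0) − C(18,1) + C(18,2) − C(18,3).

-680

The partial alternating sum Σ_{k=0}^{3} (−1)^k C(18,k) = (−1)^3 C(17,3) = -680.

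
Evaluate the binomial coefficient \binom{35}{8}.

23535820

C(35,8) = (35·34·33·32·31·30·29·28) / 8! = 948964262400 / 40320 = 23535820.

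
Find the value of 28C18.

13123110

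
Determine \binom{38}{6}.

2760681

C(38,6) = (38·37·36·35·34·33) / 6! = 1987690320 / 720 = 2760681.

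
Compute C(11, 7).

C(11,7) = C(11,4) by symmetry.
C(11,4) = (11·10·9·8) / 4! = 7920 / 24 = 330.

330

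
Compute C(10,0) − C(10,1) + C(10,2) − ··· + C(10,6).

The partial alternating sum Σ_{k=0}^{6} (−1)^k C(10,k) = (−1)^6 C(9,6) = 84.

84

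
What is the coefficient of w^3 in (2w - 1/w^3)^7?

-448

General term: C(7,j)·(2w)^j·(-1/w^3)^(7-j), with w-exponent 1j − 3(7−j) = 4j − 21.
Set 4j − 21 = 3: j = 6.
C(7,6) = 7; 2^6 = 64; (-1)^1 = -1.
Coefficient = 7 · 64 · (-1) = -448.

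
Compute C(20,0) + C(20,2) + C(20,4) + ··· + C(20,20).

Even-i terms of row 20 sum to 2^19 = 524288.

524288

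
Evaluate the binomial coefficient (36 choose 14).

3796297200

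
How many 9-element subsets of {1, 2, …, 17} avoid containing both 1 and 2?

All 9-subsets: C(17,9) = 24310. Those containing both fixed elements: C(15,7) = 6435.
24310 − 6435 = 17875.

17875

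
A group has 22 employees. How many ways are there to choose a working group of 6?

74613

This is C(22,6) = 74613.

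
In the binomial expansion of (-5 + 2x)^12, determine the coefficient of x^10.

The general term is C(12,j)·(-5)^j·(2x)^(12-j); the x^10 term has j = 2.
C(12,2) = 66.
Coefficient = C(12,2) · (-5)^2 · 2^10 = 66 · 25 · 1024 = 1689600.

1689600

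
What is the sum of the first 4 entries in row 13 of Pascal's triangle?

378

1 + 13 + 78 + 286 = 378.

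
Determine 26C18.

1562275

C(26,18) = C(26,8) by symmetry.
C(26,8) = (26·25·24·23·22·21·20·19) / 8! = 62990928000 / 40320 = 1562275.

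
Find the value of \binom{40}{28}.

C(40,28) = C(40,12) by symmetry.
C(40,12) = (40·39·38·37·36·35·34·33·32·31·30·29) / 12! = 2676111755885568000 / 479001600 = 5586853480.

5586853480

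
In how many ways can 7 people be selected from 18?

31824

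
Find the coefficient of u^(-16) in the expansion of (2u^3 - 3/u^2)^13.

-55269864

General term: C(13,j)·(2u^3)^j·(-3/u^2)^(13-j), with u-exponent 3j − 2(13−j) = 5j − 26.
Set 5j − 26 = -16: j = 2.
C(13,2) = 78; 2^2 = 4; (-3)^11 = -177147.
Coefficient = 78 · 4 · (-177147) = -55269864.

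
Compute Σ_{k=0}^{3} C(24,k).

2325

1 + 24 + 276 + 2024 = 2325.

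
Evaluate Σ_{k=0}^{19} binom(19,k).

524288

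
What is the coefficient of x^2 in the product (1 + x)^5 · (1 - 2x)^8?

42

Coefficient of x^2 = Σ_{j} C(5,j)·1^j·C(8,2-j)·(-2)^(2-j) for j from 0 to 2.
= 112 + (-80) + 10 = 42.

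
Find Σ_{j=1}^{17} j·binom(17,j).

1114112

Since j·C(17,j) = 17·C(16,j−1), the sum is 17·2^16 = 17·65536 = 1114112.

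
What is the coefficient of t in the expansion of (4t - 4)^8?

The general term is C(8,j)·(4t)^j·(-4)^(8-j); the t^1 term has j = 1.
C(8,1) = 8.
Coefficient = C(8,1) · 4^1 · (-4)^7 = 8 · 4 · (-16384) = -524288.

-524288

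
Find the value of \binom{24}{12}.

C(24,12) = (24·23·22·21·20·19·18·17·16·15·14·13) / 12! = 1295295050649600 / 479001600 = 2704156.

2704156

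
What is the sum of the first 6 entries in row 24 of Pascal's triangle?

55455

1 + 24 + 276 + 2024 + 10626 + 42504 = 55455.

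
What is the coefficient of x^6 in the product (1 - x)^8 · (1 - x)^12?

38760

(1 - x)^8(1 - x)^12 = (1 - x)^20, so the coefficient of x^6 is C(20,6)·(-1)^6 = 38760·1 = 38760.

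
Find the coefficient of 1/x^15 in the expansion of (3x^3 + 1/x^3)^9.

General term: C(9,j)·(3x^3)^j·(1/x^3)^(9-j), with x-exponent 3j − 3(9−j) = 6j − 27.
Set 6j − 27 = -15: j = 2.
C(9,2) = 36; 3^2 = 9; 1^7 = 1.
Coefficient = 36 · 9 · 1 = 324.

324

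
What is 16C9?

11440

C(16,9) = C(16,7) by symmetry.
C(16,7) = (16·15·14·13·12·11·10) / 7! = 57657600 / 5040 = 11440.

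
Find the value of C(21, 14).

C(21,14) = C(21,7) by symmetry.
C(21,7) = (21·20·19·18·17·16·15) / 7! = 586051200 / 5040 = 116280.

116280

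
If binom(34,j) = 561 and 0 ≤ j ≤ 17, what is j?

2

C(34,j) increases on 0 ≤ j ≤ 17. C(34,1) = 34 and C(34,2) = 561, so j = 2.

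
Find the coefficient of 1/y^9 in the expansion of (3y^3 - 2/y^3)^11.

General term: C(11,j)·(3y^3)^j·(-2/y^3)^(11-j), with y-exponent 3j − 3(11−j) = 6j − 33.
Set 6j − 33 = -9: j = 4.
C(11,4) = 330; 3^4 = 81; (-2)^7 = -128.
Coefficient = 330 · 81 · (-128) = -3421440.

-3421440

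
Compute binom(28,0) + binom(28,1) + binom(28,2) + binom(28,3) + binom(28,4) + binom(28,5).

1 + 28 + 378 + 3276 + 20475 + 98280 = 122438.

122438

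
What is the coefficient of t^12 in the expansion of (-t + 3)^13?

39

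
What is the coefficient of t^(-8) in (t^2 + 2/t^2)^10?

15360

General term: C(10,j)·(t^2)^j·(2/t^2)^(10-j), with t-exponent 2j − 2(10−j) = 4j − 20.
Set 4j − 20 = -8: j = 3.
C(10,3) = 120; 1^3 = 1; 2^7 = 128.
Coefficient = 120 · 1 · 128 = 15360.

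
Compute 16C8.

C(16,8) = (16·15·14·13·12·11·10·9) / 8! = 518918400 / 40320 = 12870.

12870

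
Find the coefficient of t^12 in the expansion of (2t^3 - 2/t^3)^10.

-122880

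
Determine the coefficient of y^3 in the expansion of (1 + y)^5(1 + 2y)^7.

Coefficient of y^3 = Σ_{j} C(5,j)·1^j·C(7,3-j)·2^(3-j) for j from 0 to 3.
= 280 + 420 + 140 + 10 = 850.

850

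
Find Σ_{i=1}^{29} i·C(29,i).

7784628224

Differentiating (1+x)^29 and setting x=1: Σ i·C(29,i) = 29·2^28 = 7784628224.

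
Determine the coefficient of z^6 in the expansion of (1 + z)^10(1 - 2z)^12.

498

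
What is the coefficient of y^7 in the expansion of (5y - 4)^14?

-4392960000000

The general term is C(14,j)·(5y)^j·(-4)^(14-j); the y^7 term has j = 7.
C(14,7) = 3432.
Coefficient = C(14,7) · 5^7 · (-4)^7 = 3432 · 78125 · (-16384) = -4392960000000.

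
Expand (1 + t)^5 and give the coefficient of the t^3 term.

10

The general term is C(5,j)·(1)^j·(t)^(5-j); the t^3 term has j = 2.
C(5,2) = 10.
Coefficient = C(5,2) = 10.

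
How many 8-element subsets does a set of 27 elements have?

C(27,8) = (27·26·25·24·23·22·21·20) / 8! = 89513424000 / 40320 = 2220075.

2220075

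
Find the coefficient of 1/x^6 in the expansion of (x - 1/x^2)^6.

15

General term: C(6,j)·(x)^j·(-1/x^2)^(6-j), with x-exponent 1j − 2(6−j) = 3j − 12.
Set 3j − 12 = -6: j = 2.
C(6,2) = 15; 1^2 = 1; (-1)^4 = 1.
Coefficient = 15 · 1 · 1 = 15.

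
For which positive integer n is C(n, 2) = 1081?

47

n(n−1)/2 = 1081 ⇒ n(n−1) = 2162. Since 47·46 = 2162, n = 47.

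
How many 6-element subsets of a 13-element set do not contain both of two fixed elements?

1386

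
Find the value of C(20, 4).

4845

C(20,4) = (20·19·18·17) / 4! = 116280 / 24 = 4845.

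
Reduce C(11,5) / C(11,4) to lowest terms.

7/5

C(n,k+1)/C(n,k) = (n−k)/(k+1) = (11−4)/(4+1) = 7/5.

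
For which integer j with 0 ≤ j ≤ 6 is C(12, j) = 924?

6

C(12,j) increases on 0 ≤ j ≤ 6. C(12,5) = 792 and C(12,6) = 924, so j = 6.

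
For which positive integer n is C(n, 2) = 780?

n(n−1)/2 = 780 ⇒ n(n−1) = 1560. Since 40·39 = 1560, n = 40.

40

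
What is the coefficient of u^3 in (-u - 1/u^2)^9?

General term: C(9,j)·(-u)^j·(-1/u^2)^(9-j), with u-exponent 1j − 2(9−j) = 3j − 18.
Set 3j − 18 = 3: j = 7.
C(9,7) = 36; (-1)^7 = -1; (-1)^2 = 1.
Coefficient = 36 · (-1) · 1 = -36.

-36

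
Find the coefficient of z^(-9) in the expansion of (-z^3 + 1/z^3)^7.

General term: C(7,j)·(-z^3)^j·(1/z^3)^(7-j), with z-exponent 3j − 3(7−j) = 6j − 21.
Set 6j − 21 = -9: j = 2.
C(7,2) = 21; (-1)^2 = 1; 1^5 = 1.
Coefficient = 21 · 1 · 1 = 21.

21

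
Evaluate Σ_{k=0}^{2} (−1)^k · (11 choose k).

45

The partial alternating sum Σ_{k=0}^{2} (−1)^k C(11,k) = (−1)^2 C(10,2) = 45.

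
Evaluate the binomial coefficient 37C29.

C(37,29) = C(37,8) by symmetry.
C(37,8) = (37·36·35·34·33·32·31·30) / 8! = 1556675366400 / 40320 = 38608020.

38608020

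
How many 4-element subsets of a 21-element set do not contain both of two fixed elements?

5814

All 4-subsets: C(21,4) = 5985. Those containing both fixed elements: C(19,2) = 171.
5985 − 171 = 5814.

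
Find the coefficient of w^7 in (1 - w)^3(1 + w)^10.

Coefficient of w^7 = Σ_{j} C(3,j)·(-1)^j·C(10,7-j)·1^(7-j) for j from 0 to 3.
= 120 + (-630) + 756 + (-210) = 36.

36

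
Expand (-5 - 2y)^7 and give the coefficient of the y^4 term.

-70000

The general term is C(7,j)·(-5)^j·(-2y)^(7-j); the y^4 term has j = 3.
C(7,3) = 35.
Coefficient = C(7,3) · (-5)^3 · (-2)^4 = 35 · (-125) · 16 = -70000.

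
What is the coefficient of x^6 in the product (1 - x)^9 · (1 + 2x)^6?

Coefficient of x^6 = Σ_{j} C(9,j)·(-1)^j·C(6,6-j)·2^(6-j) for j from 0 to 6.
= 64 + (-1728) + 8640 + (-13440) + 7560 + (-1512) + 84 = -332.

-332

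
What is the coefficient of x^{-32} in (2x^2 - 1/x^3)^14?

General term: C(14,j)·(2x^2)^j·(-1/x^3)^(14-j), with x-exponent 2j − 3(14−j) = 5j − 42.
Set 5j − 42 = -32: j = 2.
C(14,2) = 91; 2^2 = 4; (-1)^12 = 1.
Coefficient = 91 · 4 · 1 = 364.

364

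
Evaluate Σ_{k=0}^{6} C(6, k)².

924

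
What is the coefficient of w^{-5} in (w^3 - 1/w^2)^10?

General term: C(10,j)·(w^3)^j·(-1/w^2)^(10-j), with w-exponent 3j − 2(10−j) = 5j − 20.
Set 5j − 20 = -5: j = 3.
C(10,3) = 120; 1^3 = 1; (-1)^7 = -1.
Coefficient = 120 · 1 · (-1) = -120.

-120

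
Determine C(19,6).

C(19,6) = (19·18·17·16·15·14) / 6! = 19535040 / 720 = 27132.

27132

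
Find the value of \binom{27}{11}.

13037895

C(27,11) = (27·26·25·24·23·22·21·20·19·18·17) / 11! = 520431047136000 / 39916800 = 13037895.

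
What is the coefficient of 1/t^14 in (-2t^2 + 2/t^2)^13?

-2342912

General term: C(13,j)·(-2t^2)^j·(2/t^2)^(13-j), with t-exponent 2j − 2(13−j) = 4j − 26.
Set 4j − 26 = -14: j = 3.
C(13,3) = 286; (-2)^3 = -8; 2^10 = 1024.
Coefficient = 286 · (-8) · 1024 = -2342912.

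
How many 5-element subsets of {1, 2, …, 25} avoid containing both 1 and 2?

51359

All 5-subsets: C(25,5) = 53130. Those containing both fixed elements: C(23,3) = 1771.
53130 − 1771 = 51359.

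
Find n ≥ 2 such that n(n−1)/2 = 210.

n(n−1)/2 = 210 ⇒ n(n−1) = 420. Since 21·20 = 420, n = 21.

21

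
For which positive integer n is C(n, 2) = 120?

16

n(n−1)/2 = 120 ⇒ n(n−1) = 240. Since 16·15 = 240, n = 16.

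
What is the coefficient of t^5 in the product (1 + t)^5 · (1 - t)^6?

-10

Coefficient of t^5 = Σ_{j} C(5,j)·1^j·C(6,5-j)·(-1)^(5-j) for j from 0 to 5.
= (-6) + 75 + (-200) + 150 + (-30) + 1 = -10.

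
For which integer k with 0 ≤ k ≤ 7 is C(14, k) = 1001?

C(14,k) increases on 0 ≤ k ≤ 7. C(14,3) = 364 and C(14,4) = 1001, so k = 4.

4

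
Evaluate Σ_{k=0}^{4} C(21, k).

1 + 21 + 210 + 1330 + 5985 = 7547.

7547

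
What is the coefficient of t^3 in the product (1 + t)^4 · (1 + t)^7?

Coefficient of t^3 = Σ_{j} C(4,j)·C(7,3-j) for j from 0 to 3.
= 35 + 84 + 42 + 4 = 165.

165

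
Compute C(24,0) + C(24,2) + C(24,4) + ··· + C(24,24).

8388608

Even-r terms of row 24 sum to 2^23 = 8388608.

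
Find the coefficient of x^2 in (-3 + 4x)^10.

4723920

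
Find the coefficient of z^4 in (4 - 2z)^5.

320

The general term is C(5,j)·(4)^j·(-2z)^(5-j); the z^4 term has j = 1.
C(5,1) = 5.
Coefficient = C(5,1) · 4^1 · (-2)^4 = 5 · 4 · 16 = 320.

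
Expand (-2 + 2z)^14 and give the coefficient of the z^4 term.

The general term is C(14,j)·(-2)^j·(2z)^(14-j); the z^4 term has j = 10.
C(14,10) = 1001.
Coefficient = C(14,10) · (-2)^10 · 2^4 = 1001 · 1024 · 16 = 16400384.

16400384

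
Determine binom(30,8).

5852925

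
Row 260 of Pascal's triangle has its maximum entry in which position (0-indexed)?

130

C(260,k) is maximized at k = 260/2 = 130.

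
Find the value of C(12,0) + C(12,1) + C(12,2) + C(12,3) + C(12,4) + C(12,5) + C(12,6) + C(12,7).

3302

1 + 12 + 66 + 220 + 495 + 792 + 924 + 792 = 3302.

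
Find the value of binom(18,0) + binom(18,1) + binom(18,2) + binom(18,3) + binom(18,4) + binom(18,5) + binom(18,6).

1 + 18 + 153 + 816 + 3060 + 8568 + 18564 = 31180.

31180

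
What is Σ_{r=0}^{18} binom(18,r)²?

9075135300

Σ C(18,r)² is the coefficient of x^18 in (1+x)^18(1+x)^18 = (1+x)^36, i.e. C(36,18) = 9075135300.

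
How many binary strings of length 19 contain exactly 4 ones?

3876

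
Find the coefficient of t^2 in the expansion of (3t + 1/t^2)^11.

1082565

General term: C(11,j)·(3t)^j·(1/t^2)^(11-j), with t-exponent 1j − 2(11−j) = 3j − 22.
Set 3j − 22 = 2: j = 8.
C(11,8) = 165; 3^8 = 6561; 1^3 = 1.
Coefficient = 165 · 6561 · 1 = 1082565.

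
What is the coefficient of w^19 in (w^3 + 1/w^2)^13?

715

General term: C(13,j)·(w^3)^j·(1/w^2)^(13-j), with w-exponent 3j − 2(13−j) = 5j − 26.
Set 5j − 26 = 19: j = 9.
C(13,9) = 715; 1^9 = 1; 1^4 = 1.
Coefficient = 715 · 1 · 1 = 715.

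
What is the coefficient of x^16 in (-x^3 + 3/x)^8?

General term: C(8,j)·(-x^3)^j·(3/x)^(8-j), with x-exponent 3j − 1(8−j) = 4j − 8.
Set 4j − 8 = 16: j = 6.
C(8,6) = 28; (-1)^6 = 1; 3^2 = 9.
Coefficient = 28 · 1 · 9 = 252.

252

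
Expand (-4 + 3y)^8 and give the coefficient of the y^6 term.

326592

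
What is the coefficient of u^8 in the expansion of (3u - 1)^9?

The general term is C(9,j)·(3u)^j·(-1)^(9-j); the u^8 term has j = 8.
C(9,8) = 9.
Coefficient = C(9,8) · 3^8 · (-1)^1 = 9 · 6561 · (-1) = -59049.

-59049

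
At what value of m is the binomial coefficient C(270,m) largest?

135

C(270,m) is maximized at m = 270/2 = 135.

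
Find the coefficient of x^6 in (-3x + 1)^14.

The general term is C(14,j)·(-3x)^j·(1)^(14-j); the x^6 term has j = 6.
C(14,6) = 3003.
Coefficient = C(14,6) · (-3)^6 = 3003 · 729 = 2189187.

2189187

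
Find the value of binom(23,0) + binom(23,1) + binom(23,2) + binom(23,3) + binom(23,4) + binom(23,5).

44552

1 + 23 + 253 + 1771 + 8855 + 33649 = 44552.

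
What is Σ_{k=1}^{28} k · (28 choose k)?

3758096384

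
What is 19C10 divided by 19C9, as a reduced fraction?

1

C(n,k+1)/C(n,k) = (n−k)/(k+1) = (19−9)/(9+1) = 10/10 = 1.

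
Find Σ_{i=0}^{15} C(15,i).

32768

Setting x = 1 in (1+x)^15 gives Σ C(15,i) = 2^15 = 32768.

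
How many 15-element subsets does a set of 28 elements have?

37442160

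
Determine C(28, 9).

C(28,9) = (28·27·26·25·24·23·22·21·20) / 9! = 2506375872000 / 362880 = 6906900.

6906900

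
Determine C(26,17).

3124550

C(26,17) = C(26,9) by symmetry.
C(26,9) = (26·25·24·23·22·21·20·19·18) / 9! = 1133836704000 / 362880 = 3124550.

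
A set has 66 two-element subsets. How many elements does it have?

n(n−1)/2 = 66 ⇒ n(n−1) = 132. Since 12·11 = 132, n = 12.

12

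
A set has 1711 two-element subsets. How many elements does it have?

n(n−1)/2 = 1711 ⇒ n(n−1) = 3422. Since 59·58 = 3422, n = 59.

59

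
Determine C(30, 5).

C(30,5) = (30·29·28·27·26) / 5! = 17100720 / 120 = 142506.

142506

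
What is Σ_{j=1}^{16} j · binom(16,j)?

524288

Differentiating (1+x)^16 and setting x=1: Σ j·C(16,j) = 16·2^15 = 524288.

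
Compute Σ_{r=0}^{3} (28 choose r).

1 + 28 + 378 + 3276 = 3683.

3683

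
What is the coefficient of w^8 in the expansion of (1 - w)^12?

495

The general term is C(12,j)·(1)^j·(-w)^(12-j); the w^8 term has j = 4.
C(12,4) = 495.
Coefficient = C(12,4) = 495.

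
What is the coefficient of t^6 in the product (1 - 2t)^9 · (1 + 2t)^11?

Coefficient of t^6 = Σ_{j} C(9,j)·(-2)^j·C(11,6-j)·2^(6-j) for j from 0 to 6.
= 29568 + (-266112) + 760320 + (-887040) + 443520 + (-88704) + 5376 = -3072.

-3072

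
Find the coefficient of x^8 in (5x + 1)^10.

17578125

The general term is C(10,j)·(5x)^j·(1)^(10-j); the x^8 term has j = 8.
C(10,8) = 45.
Coefficient = C(10,8) · 5^8 = 45 · 390625 = 17578125.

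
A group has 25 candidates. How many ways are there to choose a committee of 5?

53130

This is C(25,5) = 53130.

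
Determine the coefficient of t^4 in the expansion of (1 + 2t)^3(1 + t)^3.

Coefficient of t^4 = Σ_{j} C(3,j)·2^j·C(3,4-j)·1^(4-j) for j from 1 to 3.
= 6 + 36 + 24 = 66.

66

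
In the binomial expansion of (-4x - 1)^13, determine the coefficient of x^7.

The general term is C(13,j)·(-4x)^j·(-1)^(13-j); the x^7 term has j = 7.
C(13,7) = 1716.
Coefficient = C(13,7) · (-4)^7 = 1716 · (-16384) = -28114944.

-28114944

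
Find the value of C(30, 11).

54627300

C(30,11) = (30·29·28·27·26·25·24·23·22·21·20) / 11! = 2180547008640000 / 39916800 = 54627300.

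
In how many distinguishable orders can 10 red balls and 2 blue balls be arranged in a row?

66

Choose positions for the red balls: C(12,10) = 66.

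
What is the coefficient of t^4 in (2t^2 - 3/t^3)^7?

6048

General term: C(7,j)·(2t^2)^j·(-3/t^3)^(7-j), with t-exponent 2j − 3(7−j) = 5j − 21.
Set 5j − 21 = 4: j = 5.
C(7,5) = 21; 2^5 = 32; (-3)^2 = 9.
Coefficient = 21 · 32 · 9 = 6048.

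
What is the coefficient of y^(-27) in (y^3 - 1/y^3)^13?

-78

General term: C(13,j)·(y^3)^j·(-1/y^3)^(13-j), with y-exponent 3j − 3(13−j) = 6j − 39.
Set 6j − 39 = -27: j = 2.
C(13,2) = 78; 1^2 = 1; (-1)^11 = -1.
Coefficient = 78 · 1 · (-1) = -78.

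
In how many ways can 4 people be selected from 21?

5985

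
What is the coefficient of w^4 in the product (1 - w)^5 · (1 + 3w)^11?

9080

Coefficient of w^4 = Σ_{j} C(5,j)·(-1)^j·C(11,4-j)·3^(4-j) for j from 0 to 4.
= 26730 + (-22275) + 4950 + (-330) + 5 = 9080.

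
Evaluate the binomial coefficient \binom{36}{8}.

30260340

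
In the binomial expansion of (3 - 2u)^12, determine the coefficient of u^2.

15588936

The general term is C(12,j)·(3)^j·(-2u)^(12-j); the u^2 term has j = 10.
C(12,10) = 66.
Coefficient = C(12,10) · 3^10 · (-2)^2 = 66 · 59049 · 4 = 15588936.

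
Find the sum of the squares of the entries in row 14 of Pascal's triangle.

40116600

By Vandermonde's identity, Σ C(14,r)² = C(28,14) = 40116600.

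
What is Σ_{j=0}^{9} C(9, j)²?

By Vandermonde's identity, Σ C(9,j)² = C(18,9) = 48620.

48620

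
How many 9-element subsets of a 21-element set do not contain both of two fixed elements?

All 9-subsets: C(21,9) = 293930. Those containing both fixed elements: C(19,7) = 50388.
293930 − 50388 = 243542.

243542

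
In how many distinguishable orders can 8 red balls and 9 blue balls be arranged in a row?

Choose positions for the red balls: C(17,8) = 24310.

24310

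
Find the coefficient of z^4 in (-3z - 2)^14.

The general term is C(14,j)·(-3z)^j·(-2)^(14-j); the z^4 term has j = 4.
C(14,4) = 1001.
Coefficient = C(14,4) · (-3)^4 · (-2)^10 = 1001 · 81 · 1024 = 83026944.

83026944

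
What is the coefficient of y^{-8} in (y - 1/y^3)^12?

General term: C(12,j)·(y)^j·(-1/y^3)^(12-j), with y-exponent 1j − 3(12−j) = 4j − 36.
Set 4j − 36 = -8: j = 7.
C(12,7) = 792; 1^7 = 1; (-1)^5 = -1.
Coefficient = 792 · 1 · (-1) = -792.

-792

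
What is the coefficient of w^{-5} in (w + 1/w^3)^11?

General term: C(11,j)·(w)^j·(1/w^3)^(11-j), with w-exponent 1j − 3(11−j) = 4j − 33.
Set 4j − 33 = -5: j = 7.
C(11,7) = 330; 1^7 = 1; 1^4 = 1.
Coefficient = 330 · 1 · 1 = 330.

330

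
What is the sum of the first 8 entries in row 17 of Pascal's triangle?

41226

1 + 17 + 136 + 680 + 2380 + 6188 + 12376 + 19448 = 41226.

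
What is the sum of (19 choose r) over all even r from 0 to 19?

262144

Even-r terms of row 19 sum to 2^18 = 262144.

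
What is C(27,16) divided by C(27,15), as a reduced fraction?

C(n,k+1)/C(n,k) = (n−k)/(k+1) = (27−15)/(15+1) = 12/16 = 3/4.

3/4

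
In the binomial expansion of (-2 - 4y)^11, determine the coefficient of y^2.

-450560

The general term is C(11,j)·(-2)^j·(-4y)^(11-j); the y^2 term has j = 9.
C(11,9) = 55.
Coefficient = C(11,9) · (-2)^9 · (-4)^2 = 55 · (-512) · 16 = -450560.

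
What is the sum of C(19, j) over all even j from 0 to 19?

Half of (1+1)^19 + (1−1)^19 gives the even-index sum: 2^18 = 262144.

262144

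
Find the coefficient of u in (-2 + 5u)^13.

266240

The general term is C(13,j)·(-2)^j·(5u)^(13-j); the u^1 term has j = 12.
C(13,12) = 13.
Coefficient = C(13,12) · (-2)^12 · 5^1 = 13 · 4096 · 5 = 266240.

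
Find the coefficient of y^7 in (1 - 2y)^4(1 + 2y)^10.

Coefficient of y^7 = Σ_{j} C(4,j)·(-2)^j·C(10,7-j)·2^(7-j) for j from 0 to 4.
= 15360 + (-107520) + 193536 + (-107520) + 15360 = 9216.

9216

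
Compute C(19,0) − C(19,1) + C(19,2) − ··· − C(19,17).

The partial alternating sum Σ_{k=0}^{17} (−1)^k C(19,k) = (−1)^17 C(18,17) = -18.

-18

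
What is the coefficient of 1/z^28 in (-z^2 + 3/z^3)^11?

-649539

General term: C(11,j)·(-z^2)^j·(3/z^3)^(11-j), with z-exponent 2j − 3(11−j) = 5j − 33.
Set 5j − 33 = -28: j = 1.
C(11,1) = 11; (-1)^1 = -1; 3^10 = 59049.
Coefficient = 11 · (-1) · 59049 = -649539.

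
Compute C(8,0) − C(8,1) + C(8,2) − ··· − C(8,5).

The partial alternating sum Σ_{k=0}^{5} (−1)^k C(8,k) = (−1)^5 C(7,5) = -21.

-21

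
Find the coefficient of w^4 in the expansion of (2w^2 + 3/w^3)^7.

General term: C(7,j)·(2w^2)^j·(3/w^3)^(7-j), with w-exponent 2j − 3(7−j) = 5j − 21.
Set 5j − 21 = 4: j = 5.
C(7,5) = 21; 2^5 = 32; 3^2 = 9.
Coefficient = 21 · 32 · 9 = 6048.

6048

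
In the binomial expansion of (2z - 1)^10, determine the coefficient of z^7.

-15360

The general term is C(10,j)·(2z)^j·(-1)^(10-j); the z^7 term has j = 7.
C(10,7) = 120.
Coefficient = C(10,7) · 2^7 · (-1)^3 = 120 · 128 · (-1) = -15360.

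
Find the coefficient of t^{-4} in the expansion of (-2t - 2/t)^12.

2027520

General term: C(12,j)·(-2t)^j·(-2/t)^(12-j), with t-exponent 1j − 1(12−j) = 2j − 12.
Set 2j − 12 = -4: j = 4.
C(12,4) = 495; (-2)^4 = 16; (-2)^8 = 256.
Coefficient = 495 · 16 · 256 = 2027520.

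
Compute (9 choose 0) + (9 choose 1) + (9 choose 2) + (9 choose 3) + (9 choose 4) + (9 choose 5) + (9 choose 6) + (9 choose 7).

1 + 9 + 36 + 84 + 126 + 126 + 84 + 36 = 502.

502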